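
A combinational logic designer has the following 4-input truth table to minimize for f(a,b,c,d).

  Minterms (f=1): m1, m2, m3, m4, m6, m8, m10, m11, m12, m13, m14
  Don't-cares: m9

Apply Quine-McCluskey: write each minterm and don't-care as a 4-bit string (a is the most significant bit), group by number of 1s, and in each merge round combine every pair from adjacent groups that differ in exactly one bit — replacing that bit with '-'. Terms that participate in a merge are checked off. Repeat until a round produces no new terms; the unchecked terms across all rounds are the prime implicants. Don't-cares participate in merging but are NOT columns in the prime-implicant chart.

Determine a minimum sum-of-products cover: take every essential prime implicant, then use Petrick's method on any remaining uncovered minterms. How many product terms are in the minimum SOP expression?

size-2^0 implicants → 0001(✓)  0010(✓)  0011(✓)  0100(✓)  0110(✓)  1000(✓)  1001(✓)  1010(✓)  1011(✓)  1100(✓)  1101(✓)  1110(✓)
size-2^1 implicants → -001(✓)  -010(✓)  -011(✓)  -100(✓)  -110(✓)  0-10(✓)  00-1(✓)  001-(✓)  01-0(✓)  1-00(✓)  1-01(✓)  1-10(✓)  10-0(✓)  10-1(✓)  100-(✓)  101-(✓)  11-0(✓)  110-(✓)
size-2^2 implicants → --10  -0-1  -01-  -1-0  1--0  1-0-  10--
Unchecked terms (primes): --10, -0-1, -01-, -1-0, 1--0, 1-0-, 10--
Minterm coverage:
  m1 ⊆ -0-1 [E]
  m2 ⊆ --10,-01-
  m3 ⊆ -0-1,-01-
  m4 ⊆ -1-0 [E]
  m6 ⊆ --10,-1-0
  m8 ⊆ 1--0,1-0-,10--
  m10 ⊆ --10,-01-,1--0,10--
  m11 ⊆ -0-1,-01-,10--
  m12 ⊆ -1-0,1--0,1-0-
  m13 ⊆ 1-0- [E]
  m14 ⊆ --10,-1-0,1--0
E = {-0-1, -1-0, 1-0-}
Petrick residual → --10
Cover = cd' + b'd + bd' + ac'  |cover|=4

4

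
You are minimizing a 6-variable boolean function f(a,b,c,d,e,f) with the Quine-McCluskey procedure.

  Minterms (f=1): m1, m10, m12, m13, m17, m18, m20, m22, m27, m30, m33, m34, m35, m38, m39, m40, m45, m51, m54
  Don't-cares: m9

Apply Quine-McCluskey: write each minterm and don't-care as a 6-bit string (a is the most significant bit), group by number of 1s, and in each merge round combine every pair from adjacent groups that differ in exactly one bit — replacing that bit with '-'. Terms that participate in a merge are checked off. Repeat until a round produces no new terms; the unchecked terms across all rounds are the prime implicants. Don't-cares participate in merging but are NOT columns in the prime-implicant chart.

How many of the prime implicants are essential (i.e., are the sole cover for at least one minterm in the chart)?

size-2^0 implicants → 000001(✓)  001001(✓)  001010  001100(✓)  001101(✓)  010001(✓)  010010(✓)  010100(✓)  010110(✓)  011011  011110(✓)  100001(✓)  100010(✓)  100011(✓)  100110(✓)  100111(✓)  101000  101101(✓)  110011(✓)  110110(✓)
size-2^1 implicants → -00001  -01101  -10110  0-0001  00-001  001-01  00110-  01-110  010-10  0101-0  1-0011  1-0110  100-10(✓)  100-11(✓)  1000-1  10001-(✓)  10011-(✓)
size-2^2 implicants → 100-1-
Unchecked terms (primes): -00001, -01101, -10110, 0-0001, 00-001, 001-01, 001010, 00110-, 01-110, 010-10, 0101-0, 011011, 1-0011, 1-0110, 100-1-, 1000-1, 101000
Minterm coverage:
  m1 ⊆ -00001,0-0001,00-001
  m10 ⊆ 001010 [E]
  m12 ⊆ 00110- [E]
  m13 ⊆ -01101,001-01,00110-
  m17 ⊆ 0-0001 [E]
  m18 ⊆ 010-10 [E]
  m20 ⊆ 0101-0 [E]
  m22 ⊆ -10110,01-110,010-10,0101-0
  m27 ⊆ 011011 [E]
  m30 ⊆ 01-110 [E]
  m33 ⊆ -00001,1000-1
  m34 ⊆ 100-1- [E]
  m35 ⊆ 1-0011,100-1-,1000-1
  m38 ⊆ 1-0110,100-1-
  m39 ⊆ 100-1- [E]
  m40 ⊆ 101000 [E]
  m45 ⊆ -01101 [E]
  m51 ⊆ 1-0011 [E]
  m54 ⊆ -10110,1-0110
E = {-01101, 0-0001, 001010, 00110-, 01-110, 010-10, 0101-0, 011011, 1-0011, 100-1-, 101000}

11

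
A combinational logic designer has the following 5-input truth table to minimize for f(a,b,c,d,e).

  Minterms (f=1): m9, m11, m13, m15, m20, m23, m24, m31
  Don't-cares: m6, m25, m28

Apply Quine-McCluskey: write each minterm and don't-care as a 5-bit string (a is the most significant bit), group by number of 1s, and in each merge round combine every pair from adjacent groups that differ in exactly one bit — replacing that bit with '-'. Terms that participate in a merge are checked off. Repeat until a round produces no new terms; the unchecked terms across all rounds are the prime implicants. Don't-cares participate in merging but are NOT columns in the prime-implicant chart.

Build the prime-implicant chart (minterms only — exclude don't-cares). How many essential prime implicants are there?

3

size-2^0 implicants → 00110  01001(✓)  01011(✓)  01101(✓)  01111(✓)  10100(✓)  10111(✓)  11000(✓)  11001(✓)  11100(✓)  11111(✓)
size-2^1 implicants → -1001  -1111  01-01(✓)  01-11(✓)  010-1(✓)  011-1(✓)  1-100  1-111  11-00  1100-
size-2^2 implicants → 01--1
Unchecked terms (primes): -1001, -1111, 00110, 01--1, 1-100, 1-111, 11-00, 1100-
Minterm coverage:
  m9 ⊆ -1001,01--1
  m11 ⊆ 01--1 [E]
  m13 ⊆ 01--1 [E]
  m15 ⊆ -1111,01--1
  m20 ⊆ 1-100 [E]
  m23 ⊆ 1-111 [E]
  m24 ⊆ 11-00,1100-
  m31 ⊆ -1111,1-111
E = {01--1, 1-100, 1-111}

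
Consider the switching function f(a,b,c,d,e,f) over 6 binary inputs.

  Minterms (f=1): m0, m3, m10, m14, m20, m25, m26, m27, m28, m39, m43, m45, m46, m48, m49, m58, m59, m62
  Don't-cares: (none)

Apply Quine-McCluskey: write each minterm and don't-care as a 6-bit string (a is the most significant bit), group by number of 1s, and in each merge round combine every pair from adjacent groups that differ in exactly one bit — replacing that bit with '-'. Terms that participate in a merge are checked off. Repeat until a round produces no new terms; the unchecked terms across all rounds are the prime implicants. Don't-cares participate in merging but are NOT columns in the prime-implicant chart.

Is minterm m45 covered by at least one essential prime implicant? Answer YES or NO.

[col 0] 000000, 000011, 001010*, 001110*, 010100*, 011001*, 011010*, 011011*, 011100*, 100111, 101011*, 101101, 101110*, 110000*, 110001*, 111010*, 111011*, 111110*
[col 1] -01110, -11010*, -11011*, 0-1010, 001-10, 01-100, 0110-1, 01101-*, 1-1011, 1-1110, 11000-, 111-10, 11101-*
[col 2] -1101-
Prime implicants: -01110, -1101-, 0-1010, 000000, 000011, 001-10, 01-100, 0110-1, 1-1011, 1-1110, 100111, 101101, 11000-, 111-10
PI chart (minterm → PIs covering it):
  0 | 000000  (sole → essential)
  3 | 000011  (sole → essential)
  10 | 0-1010,001-10
  14 | -01110,001-10
  20 | 01-100  (sole → essential)
  25 | 0110-1  (sole → essential)
  26 | -1101-,0-1010
  27 | -1101-,0110-1
  28 | 01-100  (sole → essential)
  39 | 100111  (sole → essential)
  43 | 1-1011  (sole → essential)
  45 | 101101  (sole → essential)
  46 | -01110,1-1110
  48 | 11000-  (sole → essential)
  49 | 11000-  (sole → essential)
  58 | -1101-,111-10
  59 | -1101-,1-1011
  62 | 1-1110,111-10
Essential prime implicants: 000000, 000011, 01-100, 0110-1, 1-1011, 100111, 101101, 11000-

YES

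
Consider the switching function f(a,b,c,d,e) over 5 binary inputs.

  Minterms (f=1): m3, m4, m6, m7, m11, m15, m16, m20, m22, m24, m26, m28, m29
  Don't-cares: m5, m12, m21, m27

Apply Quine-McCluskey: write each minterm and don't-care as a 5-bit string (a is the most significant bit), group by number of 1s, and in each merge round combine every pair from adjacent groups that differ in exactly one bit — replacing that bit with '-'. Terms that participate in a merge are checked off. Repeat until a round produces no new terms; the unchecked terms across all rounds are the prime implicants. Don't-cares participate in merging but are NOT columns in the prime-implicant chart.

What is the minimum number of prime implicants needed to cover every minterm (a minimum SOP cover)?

5

size-2^0 implicants → 00011(✓)  00100(✓)  00101(✓)  00110(✓)  00111(✓)  01011(✓)  01100(✓)  01111(✓)  10000(✓)  10100(✓)  10101(✓)  10110(✓)  11000(✓)  11010(✓)  11011(✓)  11100(✓)  11101(✓)
size-2^1 implicants → -0100(✓)  -0101(✓)  -0110(✓)  -1011  -1100(✓)  0-011(✓)  0-100(✓)  0-111(✓)  00-11(✓)  001-0(✓)  001-1(✓)  0010-(✓)  0011-(✓)  01-11(✓)  1-000(✓)  1-100(✓)  1-101(✓)  10-00(✓)  101-0(✓)  1010-(✓)  11-00(✓)  110-0  1101-  1110-(✓)
size-2^2 implicants → --100  -01-0  -010-  0--11  001--  1--00  1-10-
Unchecked terms (primes): --100, -01-0, -010-, -1011, 0--11, 001--, 1--00, 1-10-, 110-0, 1101-
Minterm coverage:
  m3 ⊆ 0--11 [E]
  m4 ⊆ --100,-01-0,-010-,001--
  m6 ⊆ -01-0,001--
  m7 ⊆ 0--11,001--
  m11 ⊆ -1011,0--11
  m15 ⊆ 0--11 [E]
  m16 ⊆ 1--00 [E]
  m20 ⊆ --100,-01-0,-010-,1--00,1-10-
  m22 ⊆ -01-0 [E]
  m24 ⊆ 1--00,110-0
  m26 ⊆ 110-0,1101-
  m28 ⊆ --100,1--00,1-10-
  m29 ⊆ 1-10- [E]
E = {-01-0, 0--11, 1--00, 1-10-}
Petrick residual → 110-0
Cover = b'ce' + a'de + ad'e' + acd' + abc'e'  |cover|=5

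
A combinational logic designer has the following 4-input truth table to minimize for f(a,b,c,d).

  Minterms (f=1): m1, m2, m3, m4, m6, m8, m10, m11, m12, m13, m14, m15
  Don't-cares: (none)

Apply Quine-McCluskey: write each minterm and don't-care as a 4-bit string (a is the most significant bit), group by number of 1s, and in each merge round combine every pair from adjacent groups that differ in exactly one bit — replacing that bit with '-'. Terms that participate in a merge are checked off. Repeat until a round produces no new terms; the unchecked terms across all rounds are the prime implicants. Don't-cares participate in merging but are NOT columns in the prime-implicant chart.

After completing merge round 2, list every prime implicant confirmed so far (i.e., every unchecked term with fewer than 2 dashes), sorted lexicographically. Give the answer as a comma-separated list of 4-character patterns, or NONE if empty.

size-2^0 implicants → 0001(✓)  0010(✓)  0011(✓)  0100(✓)  0110(✓)  1000(✓)  1010(✓)  1011(✓)  1100(✓)  1101(✓)  1110(✓)  1111(✓)
size-2^1 implicants → -010(✓)  -011(✓)  -100(✓)  -110(✓)  0-10(✓)  00-1  001-(✓)  01-0(✓)  1-00(✓)  1-10(✓)  1-11(✓)  10-0(✓)  101-(✓)  11-0(✓)  11-1(✓)  110-(✓)  111-(✓)
size-2^2 implicants → --10  -01-  -1-0  1--0  1-1-  11--
Unchecked terms (primes): --10, -01-, -1-0, 00-1, 1--0, 1-1-, 11--

00-1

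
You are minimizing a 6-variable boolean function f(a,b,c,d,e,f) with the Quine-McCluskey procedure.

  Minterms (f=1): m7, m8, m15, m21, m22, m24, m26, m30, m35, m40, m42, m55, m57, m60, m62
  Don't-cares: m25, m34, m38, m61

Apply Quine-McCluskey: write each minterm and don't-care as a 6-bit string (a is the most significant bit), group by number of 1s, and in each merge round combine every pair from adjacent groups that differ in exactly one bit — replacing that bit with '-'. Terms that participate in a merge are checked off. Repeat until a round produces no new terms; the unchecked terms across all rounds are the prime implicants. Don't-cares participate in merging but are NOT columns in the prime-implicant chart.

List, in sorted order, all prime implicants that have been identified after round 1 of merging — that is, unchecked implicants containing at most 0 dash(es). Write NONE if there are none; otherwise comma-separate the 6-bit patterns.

010101, 110111

size-2^0 implicants → 000111(✓)  001000(✓)  001111(✓)  010101  010110(✓)  011000(✓)  011001(✓)  011010(✓)  011110(✓)  100010(✓)  100011(✓)  100110(✓)  101000(✓)  101010(✓)  110111  111001(✓)  111100(✓)  111101(✓)  111110(✓)
size-2^1 implicants → -01000  -11001  -11110  0-1000  00-111  01-110  011-10  0110-0  01100-  10-010  100-10  10001-  1010-0  111-01  1111-0  11110-
Unchecked terms (primes): -01000, -11001, -11110, 0-1000, 00-111, 01-110, 010101, 011-10, 0110-0, 01100-, 10-010, 100-10, 10001-, 1010-0, 110111, 111-01, 1111-0, 11110-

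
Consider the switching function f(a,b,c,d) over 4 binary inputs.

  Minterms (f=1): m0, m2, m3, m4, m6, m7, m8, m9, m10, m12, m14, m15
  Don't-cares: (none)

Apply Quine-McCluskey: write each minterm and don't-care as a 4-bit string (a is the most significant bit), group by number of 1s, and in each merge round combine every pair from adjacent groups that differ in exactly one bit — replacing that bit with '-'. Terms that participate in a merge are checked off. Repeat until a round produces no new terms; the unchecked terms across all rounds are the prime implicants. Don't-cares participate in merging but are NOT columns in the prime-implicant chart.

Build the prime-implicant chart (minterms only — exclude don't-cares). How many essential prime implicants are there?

[col 0] 0000*, 0010*, 0011*, 0100*, 0110*, 0111*, 1000*, 1001*, 1010*, 1100*, 1110*, 1111*
[col 1] -000*, -010*, -100*, -110*, -111*, 0-00*, 0-10*, 0-11*, 00-0*, 001-*, 01-0*, 011-*, 1-00*, 1-10*, 10-0*, 100-, 11-0*, 111-*
[col 2] --00*, --10*, -0-0*, -1-0*, -11-, 0--0*, 0-1-, 1--0*
[col 3] ---0
Prime implicants: ---0, -11-, 0-1-, 100-
PI chart (minterm → PIs covering it):
  0 | ---0  (sole → essential)
  2 | ---0,0-1-
  3 | 0-1-  (sole → essential)
  4 | ---0  (sole → essential)
  6 | ---0,-11-,0-1-
  7 | -11-,0-1-
  8 | ---0,100-
  9 | 100-  (sole → essential)
  10 | ---0  (sole → essential)
  12 | ---0  (sole → essential)
  14 | ---0,-11-
  15 | -11-  (sole → essential)
Essential prime implicants: ---0, -11-, 0-1-, 100-

4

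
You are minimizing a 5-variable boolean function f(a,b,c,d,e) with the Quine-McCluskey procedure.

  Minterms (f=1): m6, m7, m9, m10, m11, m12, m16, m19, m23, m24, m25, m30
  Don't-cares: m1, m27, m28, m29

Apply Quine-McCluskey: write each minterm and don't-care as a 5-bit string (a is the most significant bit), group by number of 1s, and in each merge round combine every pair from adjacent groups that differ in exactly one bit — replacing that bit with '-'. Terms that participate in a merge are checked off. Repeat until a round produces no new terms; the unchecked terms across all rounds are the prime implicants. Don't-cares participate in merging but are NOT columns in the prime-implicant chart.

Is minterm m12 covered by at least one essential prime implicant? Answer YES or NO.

YES

Round 0: 00001✓ 00110✓ 00111✓ 01001✓ 01010✓ 01011✓ 01100✓ 10000✓ 10011✓ 10111✓ 11000✓ 11001✓ 11011✓ 11100✓ 11101✓ 11110✓
Round 1: -0111 -1001✓ -1011✓ -1100 0-001 0011- 010-1✓ 0101- 1-000 1-011 10-11 11-00✓ 11-01✓ 110-1✓ 1100-✓ 111-0 1110-✓
Round 2: -10-1 11-0-
PIs = {-0111, -10-1, -1100, 0-001, 0011-, 0101-, 1-000, 1-011, 10-11, 11-0-, 111-0}
Coverage chart:
  m6: 0011- ←essential
  m7: -0111,0011-
  m9: -10-1,0-001
  m10: 0101- ←essential
  m11: -10-1,0101-
  m12: -1100 ←essential
  m16: 1-000 ←essential
  m19: 1-011,10-11
  m23: -0111,10-11
  m24: 1-000,11-0-
  m25: -10-1,11-0-
  m30: 111-0 ←essential
Essential: -1100, 0011-, 0101-, 1-000, 111-0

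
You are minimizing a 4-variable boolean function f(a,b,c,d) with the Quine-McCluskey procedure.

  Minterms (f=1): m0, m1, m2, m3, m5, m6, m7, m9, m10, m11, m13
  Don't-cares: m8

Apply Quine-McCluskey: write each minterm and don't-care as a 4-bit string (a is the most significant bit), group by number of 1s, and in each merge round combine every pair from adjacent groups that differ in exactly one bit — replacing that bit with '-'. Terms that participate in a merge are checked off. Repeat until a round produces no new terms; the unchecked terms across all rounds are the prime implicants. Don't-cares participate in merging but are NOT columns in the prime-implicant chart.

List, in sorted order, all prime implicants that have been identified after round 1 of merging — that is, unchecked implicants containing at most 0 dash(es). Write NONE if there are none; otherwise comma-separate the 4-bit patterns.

NONE

Round 0: 0000✓ 0001✓ 0010✓ 0011✓ 0101✓ 0110✓ 0111✓ 1000✓ 1001✓ 1010✓ 1011✓ 1101✓
Round 1: -000✓ -001✓ -010✓ -011✓ -101✓ 0-01✓ 0-10✓ 0-11✓ 00-0✓ 00-1✓ 000-✓ 001-✓ 01-1✓ 011-✓ 1-01✓ 10-0✓ 10-1✓ 100-✓ 101-✓
Round 2: --01 -0-0✓ -0-1✓ -00-✓ -01-✓ 0--1 0-1- 00--✓ 10--✓
Round 3: -0--
PIs = {--01, -0--, 0--1, 0-1-}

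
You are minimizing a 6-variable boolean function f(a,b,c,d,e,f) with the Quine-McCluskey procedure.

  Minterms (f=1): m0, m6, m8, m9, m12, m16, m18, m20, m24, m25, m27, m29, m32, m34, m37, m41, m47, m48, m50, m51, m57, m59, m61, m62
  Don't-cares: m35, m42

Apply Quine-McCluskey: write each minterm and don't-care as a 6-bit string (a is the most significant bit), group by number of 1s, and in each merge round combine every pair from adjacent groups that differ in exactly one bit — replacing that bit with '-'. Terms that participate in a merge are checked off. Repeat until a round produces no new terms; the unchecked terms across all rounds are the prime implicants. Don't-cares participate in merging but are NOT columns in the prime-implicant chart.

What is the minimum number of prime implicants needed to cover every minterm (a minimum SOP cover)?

[col 0] 000000*, 000110, 001000*, 001001*, 001100*, 010000*, 010010*, 010100*, 011000*, 011001*, 011011*, 011101*, 100000*, 100010*, 100011*, 100101, 101001*, 101010*, 101111, 110000*, 110010*, 110011*, 111001*, 111011*, 111101*, 111110
[col 1] -00000*, -01001*, -10000*, -10010*, -11001*, -11011*, -11101*, 0-0000*, 0-1000*, 0-1001*, 00-000*, 001-00, 00100-*, 01-000*, 010-00, 0100-0*, 011-01*, 0110-1*, 01100-*, 1-0000*, 1-0010*, 1-0011*, 1-1001*, 10-010, 1000-0*, 10001-*, 11-011, 1100-0*, 11001-*, 111-01*, 1110-1*
[col 2] --0000, --1001, -100-0, -11-01, -110-1, 0--000, 0-100-, 1-00-0, 1-001-
Prime implicants: --0000, --1001, -100-0, -11-01, -110-1, 0--000, 0-100-, 000110, 001-00, 010-00, 1-00-0, 1-001-, 10-010, 100101, 101111, 11-011, 111110
PI chart (minterm → PIs covering it):
  0 | --0000,0--000
  6 | 000110  (sole → essential)
  8 | 0--000,0-100-,001-00
  9 | --1001,0-100-
  12 | 001-00  (sole → essential)
  16 | --0000,-100-0,0--000,010-00
  18 | -100-0  (sole → essential)
  20 | 010-00  (sole → essential)
  24 | 0--000,0-100-
  25 | --1001,-11-01,-110-1,0-100-
  27 | -110-1  (sole → essential)
  29 | -11-01  (sole → essential)
  32 | --0000,1-00-0
  34 | 1-00-0,1-001-,10-010
  37 | 100101  (sole → essential)
  41 | --1001  (sole → essential)
  47 | 101111  (sole → essential)
  48 | --0000,-100-0,1-00-0
  50 | -100-0,1-00-0,1-001-
  51 | 1-001-,11-011
  57 | --1001,-11-01,-110-1
  59 | -110-1,11-011
  61 | -11-01  (sole → essential)
  62 | 111110  (sole → essential)
Essential prime implicants: --1001, -100-0, -11-01, -110-1, 000110, 001-00, 010-00, 100101, 101111, 111110
Petrick residual → --0000, 0--000, 1-001-
Minimum SOP uses 13 PIs: c'd'e'f' + cd'e'f + bc'd'f' + bce'f + bcd'f + a'd'e'f' + a'b'c'def' + a'b'ce'f' + a'bc'e'f' + ac'd'e + ab'c'de'f + ab'cdef + abcdef'

13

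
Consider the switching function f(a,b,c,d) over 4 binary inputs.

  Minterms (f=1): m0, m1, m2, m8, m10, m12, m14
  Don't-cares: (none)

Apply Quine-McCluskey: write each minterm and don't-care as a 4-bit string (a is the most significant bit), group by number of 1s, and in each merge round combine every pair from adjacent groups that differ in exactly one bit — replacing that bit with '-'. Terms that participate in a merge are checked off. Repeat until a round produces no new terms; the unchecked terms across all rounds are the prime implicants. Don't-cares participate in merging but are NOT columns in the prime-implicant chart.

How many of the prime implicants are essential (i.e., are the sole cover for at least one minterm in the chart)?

Round 0: 0000✓ 0001✓ 0010✓ 1000✓ 1010✓ 1100✓ 1110✓
Round 1: -000✓ -010✓ 00-0✓ 000- 1-00✓ 1-10✓ 10-0✓ 11-0✓
Round 2: -0-0 1--0
PIs = {-0-0, 000-, 1--0}
Coverage chart:
  m0: -0-0,000-
  m1: 000- ←essential
  m2: -0-0 ←essential
  m8: -0-0,1--0
  m10: -0-0,1--0
  m12: 1--0 ←essential
  m14: 1--0 ←essential
Essential: -0-0, 000-, 1--0

3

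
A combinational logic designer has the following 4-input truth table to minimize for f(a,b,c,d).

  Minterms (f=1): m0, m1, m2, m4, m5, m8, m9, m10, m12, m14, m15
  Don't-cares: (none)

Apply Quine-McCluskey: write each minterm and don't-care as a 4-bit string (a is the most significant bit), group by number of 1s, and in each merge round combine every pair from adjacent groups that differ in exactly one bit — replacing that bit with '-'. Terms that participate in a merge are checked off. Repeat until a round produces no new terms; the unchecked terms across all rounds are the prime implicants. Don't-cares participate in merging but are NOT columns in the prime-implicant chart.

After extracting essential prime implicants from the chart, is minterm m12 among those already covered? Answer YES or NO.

NO

[col 0] 0000*, 0001*, 0010*, 0100*, 0101*, 1000*, 1001*, 1010*, 1100*, 1110*, 1111*
[col 1] -000*, -001*, -010*, -100*, 0-00*, 0-01*, 00-0*, 000-*, 010-*, 1-00*, 1-10*, 10-0*, 100-*, 11-0*, 111-
[col 2] --00, -0-0, -00-, 0-0-, 1--0
Prime implicants: --00, -0-0, -00-, 0-0-, 1--0, 111-
PI chart (minterm → PIs covering it):
  0 | --00,-0-0,-00-,0-0-
  1 | -00-,0-0-
  2 | -0-0  (sole → essential)
  4 | --00,0-0-
  5 | 0-0-  (sole → essential)
  8 | --00,-0-0,-00-,1--0
  9 | -00-  (sole → essential)
  10 | -0-0,1--0
  12 | --00,1--0
  14 | 1--0,111-
  15 | 111-  (sole → essential)
Essential prime implicants: -0-0, -00-, 0-0-, 111-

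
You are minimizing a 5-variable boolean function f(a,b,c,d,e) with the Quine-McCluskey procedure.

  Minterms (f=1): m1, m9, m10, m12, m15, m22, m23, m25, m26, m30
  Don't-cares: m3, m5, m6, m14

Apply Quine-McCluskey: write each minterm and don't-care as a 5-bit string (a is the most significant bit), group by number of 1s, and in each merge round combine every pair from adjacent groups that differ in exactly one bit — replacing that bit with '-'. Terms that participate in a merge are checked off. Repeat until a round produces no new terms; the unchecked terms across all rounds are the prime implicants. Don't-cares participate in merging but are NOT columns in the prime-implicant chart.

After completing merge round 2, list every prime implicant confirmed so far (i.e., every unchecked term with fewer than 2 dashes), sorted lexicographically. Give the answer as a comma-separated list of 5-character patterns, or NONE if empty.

-1001, 0-001, 00-01, 000-1, 011-0, 0111-, 1011-

[col 0] 00001*, 00011*, 00101*, 00110*, 01001*, 01010*, 01100*, 01110*, 01111*, 10110*, 10111*, 11001*, 11010*, 11110*
[col 1] -0110*, -1001, -1010*, -1110*, 0-001, 0-110*, 00-01, 000-1, 01-10*, 011-0, 0111-, 1-110*, 1011-, 11-10*
[col 2] --110, -1-10
Prime implicants: --110, -1-10, -1001, 0-001, 00-01, 000-1, 011-0, 0111-, 1011-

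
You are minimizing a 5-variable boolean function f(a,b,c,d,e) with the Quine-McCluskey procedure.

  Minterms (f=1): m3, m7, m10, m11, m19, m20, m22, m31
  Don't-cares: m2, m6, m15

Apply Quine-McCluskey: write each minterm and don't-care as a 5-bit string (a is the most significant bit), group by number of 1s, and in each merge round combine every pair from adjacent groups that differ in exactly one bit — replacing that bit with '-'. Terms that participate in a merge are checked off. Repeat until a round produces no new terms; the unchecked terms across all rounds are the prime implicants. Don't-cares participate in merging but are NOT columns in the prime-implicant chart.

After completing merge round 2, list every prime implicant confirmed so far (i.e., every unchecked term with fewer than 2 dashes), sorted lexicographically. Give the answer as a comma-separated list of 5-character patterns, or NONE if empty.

size-2^0 implicants → 00010(✓)  00011(✓)  00110(✓)  00111(✓)  01010(✓)  01011(✓)  01111(✓)  10011(✓)  10100(✓)  10110(✓)  11111(✓)
size-2^1 implicants → -0011  -0110  -1111  0-010(✓)  0-011(✓)  0-111(✓)  00-10(✓)  00-11(✓)  0001-(✓)  0011-(✓)  01-11(✓)  0101-(✓)  101-0
size-2^2 implicants → 0--11  0-01-  00-1-
Unchecked terms (primes): -0011, -0110, -1111, 0--11, 0-01-, 00-1-, 101-0

-0011, -0110, -1111, 101-0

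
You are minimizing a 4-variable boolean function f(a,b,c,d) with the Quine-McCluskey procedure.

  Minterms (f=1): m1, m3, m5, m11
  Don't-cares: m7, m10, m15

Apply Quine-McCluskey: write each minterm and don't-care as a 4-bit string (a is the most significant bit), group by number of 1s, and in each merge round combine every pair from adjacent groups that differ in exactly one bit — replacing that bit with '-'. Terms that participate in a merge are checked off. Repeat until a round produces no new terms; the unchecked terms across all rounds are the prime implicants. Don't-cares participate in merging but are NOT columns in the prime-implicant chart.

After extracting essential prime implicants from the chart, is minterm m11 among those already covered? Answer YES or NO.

size-2^0 implicants → 0001(✓)  0011(✓)  0101(✓)  0111(✓)  1010(✓)  1011(✓)  1111(✓)
size-2^1 implicants → -011(✓)  -111(✓)  0-01(✓)  0-11(✓)  00-1(✓)  01-1(✓)  1-11(✓)  101-
size-2^2 implicants → --11  0--1
Unchecked terms (primes): --11, 0--1, 101-
Minterm coverage:
  m1 ⊆ 0--1 [E]
  m3 ⊆ --11,0--1
  m5 ⊆ 0--1 [E]
  m11 ⊆ --11,101-
E = {0--1}

NO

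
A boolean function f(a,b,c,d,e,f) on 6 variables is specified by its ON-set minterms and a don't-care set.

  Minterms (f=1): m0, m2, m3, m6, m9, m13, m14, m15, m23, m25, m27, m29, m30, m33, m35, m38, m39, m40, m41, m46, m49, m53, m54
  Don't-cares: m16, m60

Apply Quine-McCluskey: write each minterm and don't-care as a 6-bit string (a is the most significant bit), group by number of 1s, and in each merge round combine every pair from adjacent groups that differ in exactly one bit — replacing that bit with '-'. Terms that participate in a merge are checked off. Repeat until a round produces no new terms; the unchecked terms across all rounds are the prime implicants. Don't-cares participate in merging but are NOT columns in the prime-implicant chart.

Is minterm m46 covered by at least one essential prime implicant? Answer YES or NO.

size-2^0 implicants → 000000(✓)  000010(✓)  000011(✓)  000110(✓)  001001(✓)  001101(✓)  001110(✓)  001111(✓)  010000(✓)  010111  011001(✓)  011011(✓)  011101(✓)  011110(✓)  100001(✓)  100011(✓)  100110(✓)  100111(✓)  101000(✓)  101001(✓)  101110(✓)  110001(✓)  110101(✓)  110110(✓)  111100
size-2^1 implicants → -00011  -00110(✓)  -01001  -01110(✓)  0-0000  0-1001(✓)  0-1101(✓)  0-1110  00-110(✓)  000-10  0000-0  00001-  001-01(✓)  0011-1  00111-  011-01(✓)  0110-1  1-0001  1-0110  10-001  10-110(✓)  100-11  1000-1  10011-  10100-  110-01
size-2^2 implicants → -0-110  0-1-01
Unchecked terms (primes): -0-110, -00011, -01001, 0-0000, 0-1-01, 0-1110, 000-10, 0000-0, 00001-, 0011-1, 00111-, 010111, 0110-1, 1-0001, 1-0110, 10-001, 100-11, 1000-1, 10011-, 10100-, 110-01, 111100
Minterm coverage:
  m0 ⊆ 0-0000,0000-0
  m2 ⊆ 000-10,0000-0,00001-
  m3 ⊆ -00011,00001-
  m6 ⊆ -0-110,000-10
  m9 ⊆ -01001,0-1-01
  m13 ⊆ 0-1-01,0011-1
  m14 ⊆ -0-110,0-1110,00111-
  m15 ⊆ 0011-1,00111-
  m23 ⊆ 010111 [E]
  m25 ⊆ 0-1-01,0110-1
  m27 ⊆ 0110-1 [E]
  m29 ⊆ 0-1-01 [E]
  m30 ⊆ 0-1110 [E]
  m33 ⊆ 1-0001,10-001,1000-1
  m35 ⊆ -00011,100-11,1000-1
  m38 ⊆ -0-110,1-0110,10011-
  m39 ⊆ 100-11,10011-
  m40 ⊆ 10100- [E]
  m41 ⊆ -01001,10-001,10100-
  m46 ⊆ -0-110 [E]
  m49 ⊆ 1-0001,110-01
  m53 ⊆ 110-01 [E]
  m54 ⊆ 1-0110 [E]
E = {-0-110, 0-1-01, 0-1110, 010111, 0110-1, 1-0110, 10100-, 110-01}

YES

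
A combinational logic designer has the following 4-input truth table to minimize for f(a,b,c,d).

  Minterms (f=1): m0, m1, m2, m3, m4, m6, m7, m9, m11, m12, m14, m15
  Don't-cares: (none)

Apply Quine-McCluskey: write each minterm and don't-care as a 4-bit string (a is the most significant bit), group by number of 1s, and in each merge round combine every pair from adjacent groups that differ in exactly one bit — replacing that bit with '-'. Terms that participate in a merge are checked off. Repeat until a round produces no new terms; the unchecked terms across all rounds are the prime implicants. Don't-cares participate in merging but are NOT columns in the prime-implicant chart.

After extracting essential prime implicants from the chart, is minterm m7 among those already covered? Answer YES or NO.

NO

Round 0: 0000✓ 0001✓ 0010✓ 0011✓ 0100✓ 0110✓ 0111✓ 1001✓ 1011✓ 1100✓ 1110✓ 1111✓
Round 1: -001✓ -011✓ -100✓ -110✓ -111✓ 0-00✓ 0-10✓ 0-11✓ 00-0✓ 00-1✓ 000-✓ 001-✓ 01-0✓ 011-✓ 1-11✓ 10-1✓ 11-0✓ 111-✓
Round 2: --11 -0-1 -1-0 -11- 0--0 0-1- 00--
PIs = {--11, -0-1, -1-0, -11-, 0--0, 0-1-, 00--}
Coverage chart:
  m0: 0--0,00--
  m1: -0-1,00--
  m2: 0--0,0-1-,00--
  m3: --11,-0-1,0-1-,00--
  m4: -1-0,0--0
  m6: -1-0,-11-,0--0,0-1-
  m7: --11,-11-,0-1-
  m9: -0-1 ←essential
  m11: --11,-0-1
  m12: -1-0 ←essential
  m14: -1-0,-11-
  m15: --11,-11-
Essential: -0-1, -1-0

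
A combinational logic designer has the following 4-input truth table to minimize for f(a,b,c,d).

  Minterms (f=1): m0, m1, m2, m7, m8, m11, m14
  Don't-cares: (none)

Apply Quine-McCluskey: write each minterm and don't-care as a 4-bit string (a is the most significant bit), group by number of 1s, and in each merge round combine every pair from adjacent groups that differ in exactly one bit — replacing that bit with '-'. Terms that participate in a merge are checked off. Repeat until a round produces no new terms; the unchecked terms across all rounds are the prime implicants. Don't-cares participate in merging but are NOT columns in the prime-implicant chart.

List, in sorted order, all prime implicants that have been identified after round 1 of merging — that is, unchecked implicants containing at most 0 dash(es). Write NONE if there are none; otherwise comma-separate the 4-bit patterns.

Round 0: 0000✓ 0001✓ 0010✓ 0111 1000✓ 1011 1110
Round 1: -000 00-0 000-
PIs = {-000, 00-0, 000-, 0111, 1011, 1110}

0111, 1011, 1110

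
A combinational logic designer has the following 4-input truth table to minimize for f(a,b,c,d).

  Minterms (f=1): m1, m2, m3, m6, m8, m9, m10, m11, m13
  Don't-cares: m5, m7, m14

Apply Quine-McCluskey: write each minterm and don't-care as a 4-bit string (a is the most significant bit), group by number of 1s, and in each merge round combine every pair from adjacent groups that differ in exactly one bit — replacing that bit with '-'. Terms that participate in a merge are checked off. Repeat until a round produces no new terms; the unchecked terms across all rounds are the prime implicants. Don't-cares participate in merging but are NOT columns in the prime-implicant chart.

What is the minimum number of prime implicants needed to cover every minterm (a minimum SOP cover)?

Round 0: 0001✓ 0010✓ 0011✓ 0101✓ 0110✓ 0111✓ 1000✓ 1001✓ 1010✓ 1011✓ 1101✓ 1110✓
Round 1: -001✓ -010✓ -011✓ -101✓ -110✓ 0-01✓ 0-10✓ 0-11✓ 00-1✓ 001-✓ 01-1✓ 011-✓ 1-01✓ 1-10✓ 10-0✓ 10-1✓ 100-✓ 101-✓
Round 2: --01 --10 -0-1 -01- 0--1 0-1- 10--
PIs = {--01, --10, -0-1, -01-, 0--1, 0-1-, 10--}
Coverage chart:
  m1: --01,-0-1,0--1
  m2: --10,-01-,0-1-
  m3: -0-1,-01-,0--1,0-1-
  m6: --10,0-1-
  m8: 10-- ←essential
  m9: --01,-0-1,10--
  m10: --10,-01-,10--
  m11: -0-1,-01-,10--
  m13: --01 ←essential
Essential: --01, 10--
Petrick residual → 0-1-
Min cover (3 terms): c'd + a'c + ab'

3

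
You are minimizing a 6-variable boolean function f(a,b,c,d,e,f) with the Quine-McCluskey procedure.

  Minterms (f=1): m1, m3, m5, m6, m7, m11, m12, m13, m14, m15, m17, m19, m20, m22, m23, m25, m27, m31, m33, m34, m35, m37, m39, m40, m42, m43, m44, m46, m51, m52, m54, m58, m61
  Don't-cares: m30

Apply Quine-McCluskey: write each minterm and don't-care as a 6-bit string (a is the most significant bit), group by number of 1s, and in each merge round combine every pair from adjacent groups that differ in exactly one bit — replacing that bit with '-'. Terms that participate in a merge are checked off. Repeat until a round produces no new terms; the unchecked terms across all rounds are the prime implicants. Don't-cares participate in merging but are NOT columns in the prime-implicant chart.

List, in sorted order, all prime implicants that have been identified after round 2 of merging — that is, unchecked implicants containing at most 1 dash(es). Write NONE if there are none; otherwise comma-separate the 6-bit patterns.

1-1010, 111101

[col 0] 000001*, 000011*, 000101*, 000110*, 000111*, 001011*, 001100*, 001101*, 001110*, 001111*, 010001*, 010011*, 010100*, 010110*, 010111*, 011001*, 011011*, 011110*, 011111*, 100001*, 100010*, 100011*, 100101*, 100111*, 101000*, 101010*, 101011*, 101100*, 101110*, 110011*, 110100*, 110110*, 111010*, 111101
[col 1] -00001*, -00011*, -00101*, -00111*, -01011*, -01100*, -01110*, -10011*, -10100*, -10110*, 0-0001*, 0-0011*, 0-0110*, 0-0111*, 0-1011*, 0-1110*, 0-1111*, 00-011*, 00-101*, 00-110*, 00-111*, 000-01*, 000-11*, 0000-1*, 0001-1*, 00011-*, 001-11*, 0011-0*, 0011-1*, 00110-*, 00111-*, 01-001*, 01-011*, 01-110*, 01-111*, 010-11*, 0100-1*, 0101-0*, 01011-*, 011-11*, 0110-1*, 01111-*, 1-0011*, 1-1010, 10-010*, 10-011*, 100-01*, 100-11*, 1000-1*, 10001-*, 1001-1*, 101-00*, 101-10*, 1010-0*, 10101-*, 1011-0*, 1101-0*
[col 2] --0011, -0-011, -00-01*, -00-11*, -000-1*, -001-1*, -011-0, -101-0, 0--011*, 0--110*, 0--111*, 0-0-11*, 0-00-1, 0-011-*, 0-1-11*, 0-111-*, 00--11*, 00-1-1, 00-11-*, 000--1*, 0011--, 01--11*, 01-0-1, 01-11-*, 10-01-, 100--1*, 101--0
[col 3] -00--1, 0---11, 0--11-
Prime implicants: --0011, -0-011, -00--1, -011-0, -101-0, 0---11, 0--11-, 0-00-1, 00-1-1, 0011--, 01-0-1, 1-1010, 10-01-, 101--0, 111101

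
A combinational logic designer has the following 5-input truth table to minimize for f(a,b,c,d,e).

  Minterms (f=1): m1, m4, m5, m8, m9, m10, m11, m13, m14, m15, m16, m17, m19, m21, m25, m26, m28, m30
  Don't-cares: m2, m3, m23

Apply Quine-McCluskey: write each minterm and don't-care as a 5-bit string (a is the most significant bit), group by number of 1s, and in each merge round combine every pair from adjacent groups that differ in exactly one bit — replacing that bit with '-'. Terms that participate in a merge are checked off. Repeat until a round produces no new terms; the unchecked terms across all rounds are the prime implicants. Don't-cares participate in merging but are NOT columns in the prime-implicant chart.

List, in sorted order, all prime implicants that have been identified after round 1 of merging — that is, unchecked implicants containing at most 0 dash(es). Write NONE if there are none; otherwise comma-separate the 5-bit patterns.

NONE

[col 0] 00001*, 00010*, 00011*, 00100*, 00101*, 01000*, 01001*, 01010*, 01011*, 01101*, 01110*, 01111*, 10000*, 10001*, 10011*, 10101*, 10111*, 11001*, 11010*, 11100*, 11110*
[col 1] -0001*, -0011*, -0101*, -1001*, -1010*, -1110*, 0-001*, 0-010*, 0-011*, 0-101*, 00-01*, 000-1*, 0001-*, 0010-, 01-01*, 01-10*, 01-11*, 010-0*, 010-1*, 0100-*, 0101-*, 011-1*, 0111-*, 1-001*, 10-01*, 10-11*, 100-1*, 1000-, 101-1*, 11-10*, 111-0
[col 2] --001, -0-01, -00-1, -1-10, 0--01, 0-0-1, 0-01-, 01--1, 01-1-, 010--, 10--1
Prime implicants: --001, -0-01, -00-1, -1-10, 0--01, 0-0-1, 0-01-, 0010-, 01--1, 01-1-, 010--, 10--1, 1000-, 111-0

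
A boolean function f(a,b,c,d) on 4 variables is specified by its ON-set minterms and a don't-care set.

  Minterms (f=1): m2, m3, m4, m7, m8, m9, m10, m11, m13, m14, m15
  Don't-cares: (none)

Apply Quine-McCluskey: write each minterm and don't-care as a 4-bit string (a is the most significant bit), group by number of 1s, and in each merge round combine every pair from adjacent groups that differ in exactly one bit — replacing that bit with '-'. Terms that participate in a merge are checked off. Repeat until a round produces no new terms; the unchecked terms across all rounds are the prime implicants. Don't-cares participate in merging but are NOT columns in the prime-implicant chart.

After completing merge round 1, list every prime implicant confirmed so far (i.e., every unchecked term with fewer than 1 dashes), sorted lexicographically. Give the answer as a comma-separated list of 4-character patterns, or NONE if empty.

0100

Round 0: 0010✓ 0011✓ 0100 0111✓ 1000✓ 1001✓ 1010✓ 1011✓ 1101✓ 1110✓ 1111✓
Round 1: -010✓ -011✓ -111✓ 0-11✓ 001-✓ 1-01✓ 1-10✓ 1-11✓ 10-0✓ 10-1✓ 100-✓ 101-✓ 11-1✓ 111-✓
Round 2: --11 -01- 1--1 1-1- 10--
PIs = {--11, -01-, 0100, 1--1, 1-1-, 10--}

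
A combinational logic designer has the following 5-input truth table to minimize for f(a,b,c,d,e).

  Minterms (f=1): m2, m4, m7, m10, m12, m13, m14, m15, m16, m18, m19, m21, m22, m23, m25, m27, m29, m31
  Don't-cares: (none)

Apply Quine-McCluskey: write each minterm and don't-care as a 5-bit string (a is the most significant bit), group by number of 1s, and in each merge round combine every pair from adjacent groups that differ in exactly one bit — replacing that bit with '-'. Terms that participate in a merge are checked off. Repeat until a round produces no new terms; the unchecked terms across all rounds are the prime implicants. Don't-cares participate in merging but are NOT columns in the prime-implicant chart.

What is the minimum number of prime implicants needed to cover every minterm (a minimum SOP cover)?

[col 0] 00010*, 00100*, 00111*, 01010*, 01100*, 01101*, 01110*, 01111*, 10000*, 10010*, 10011*, 10101*, 10110*, 10111*, 11001*, 11011*, 11101*, 11111*
[col 1] -0010, -0111*, -1101*, -1111*, 0-010, 0-100, 0-111*, 01-10, 011-0*, 011-1*, 0110-*, 0111-*, 1-011*, 1-101*, 1-111*, 10-10*, 10-11*, 100-0, 1001-*, 101-1*, 1011-*, 11-01*, 11-11*, 110-1*, 111-1*
[col 2] --111, -11-1, 011--, 1--11, 1-1-1, 10-1-, 11--1
Prime implicants: --111, -0010, -11-1, 0-010, 0-100, 01-10, 011--, 1--11, 1-1-1, 10-1-, 100-0, 11--1
PI chart (minterm → PIs covering it):
  2 | -0010,0-010
  4 | 0-100  (sole → essential)
  7 | --111  (sole → essential)
  10 | 0-010,01-10
  12 | 0-100,011--
  13 | -11-1,011--
  14 | 01-10,011--
  15 | --111,-11-1,011--
  16 | 100-0  (sole → essential)
  18 | -0010,10-1-,100-0
  19 | 1--11,10-1-
  21 | 1-1-1  (sole → essential)
  22 | 10-1-  (sole → essential)
  23 | --111,1--11,1-1-1,10-1-
  25 | 11--1  (sole → essential)
  27 | 1--11,11--1
  29 | -11-1,1-1-1,11--1
  31 | --111,-11-1,1--11,1-1-1,11--1
Essential prime implicants: --111, 0-100, 1-1-1, 10-1-, 100-0, 11--1
Petrick residual → 0-010, 011--
Minimum SOP uses 8 PIs: cde + a'c'de' + a'cd'e' + a'bc + ace + ab'd + ab'c'e' + abe

8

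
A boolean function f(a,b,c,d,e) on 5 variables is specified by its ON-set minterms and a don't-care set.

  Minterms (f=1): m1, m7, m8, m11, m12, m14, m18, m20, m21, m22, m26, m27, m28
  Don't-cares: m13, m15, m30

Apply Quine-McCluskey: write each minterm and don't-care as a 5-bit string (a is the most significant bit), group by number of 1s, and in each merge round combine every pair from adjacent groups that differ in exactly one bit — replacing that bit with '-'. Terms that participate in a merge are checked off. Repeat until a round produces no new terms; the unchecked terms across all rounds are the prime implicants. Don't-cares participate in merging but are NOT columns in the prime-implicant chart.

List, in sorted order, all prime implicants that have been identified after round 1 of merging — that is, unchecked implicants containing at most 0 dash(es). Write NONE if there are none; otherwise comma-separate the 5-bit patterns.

00001

size-2^0 implicants → 00001  00111(✓)  01000(✓)  01011(✓)  01100(✓)  01101(✓)  01110(✓)  01111(✓)  10010(✓)  10100(✓)  10101(✓)  10110(✓)  11010(✓)  11011(✓)  11100(✓)  11110(✓)
size-2^1 implicants → -1011  -1100(✓)  -1110(✓)  0-111  01-00  01-11  011-0(✓)  011-1(✓)  0110-(✓)  0111-(✓)  1-010(✓)  1-100(✓)  1-110(✓)  10-10(✓)  101-0(✓)  1010-  11-10(✓)  1101-  111-0(✓)
size-2^2 implicants → -11-0  011--  1--10  1-1-0
Unchecked terms (primes): -1011, -11-0, 0-111, 00001, 01-00, 01-11, 011--, 1--10, 1-1-0, 1010-, 1101-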